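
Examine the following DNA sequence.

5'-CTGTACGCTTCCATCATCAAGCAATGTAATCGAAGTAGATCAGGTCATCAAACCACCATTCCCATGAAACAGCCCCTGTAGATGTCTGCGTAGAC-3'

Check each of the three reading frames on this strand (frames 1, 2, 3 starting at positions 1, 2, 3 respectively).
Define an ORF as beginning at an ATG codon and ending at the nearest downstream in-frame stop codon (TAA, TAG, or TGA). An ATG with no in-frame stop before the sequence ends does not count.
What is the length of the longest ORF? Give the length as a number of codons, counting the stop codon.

6

Frame 1: CTG TAC GCT TCC ATC ATC AAG CAA TGT AAT CGA AGT AGA TCA GGT CAT CAA ACC ACC ATT CCC ATG AAA CAG CCC CTG TAG ATG TCT GCG TAG — ATG at 64, stop TAG at 79 → 18 nt; ATG at 82, stop TAG at 91 → 12 nt.
Frame 2: TGT ACG CTT CCA TCA TCA AGC AAT GTA ATC GAA GTA GAT CAG GTC ATC AAA CCA CCA TTC CCA TGA AAC AGC CCC TGT AGA TGT CTG CGT AGA — no ATG→stop ORF.
Frame 3: GTA CGC TTC CAT CAT CAA GCA ATG TAA TCG AAG TAG ATC AGG TCA TCA AAC CAC CAT TCC CAT GAA ACA GCC CCT GTA GAT GTC TGC GTA GAC — ATG at 24, stop TAA at 27 → 6 nt.
Longest: frame 1, positions 64–81, 18 nt = 6 codons = 5 aa. → 6 codons.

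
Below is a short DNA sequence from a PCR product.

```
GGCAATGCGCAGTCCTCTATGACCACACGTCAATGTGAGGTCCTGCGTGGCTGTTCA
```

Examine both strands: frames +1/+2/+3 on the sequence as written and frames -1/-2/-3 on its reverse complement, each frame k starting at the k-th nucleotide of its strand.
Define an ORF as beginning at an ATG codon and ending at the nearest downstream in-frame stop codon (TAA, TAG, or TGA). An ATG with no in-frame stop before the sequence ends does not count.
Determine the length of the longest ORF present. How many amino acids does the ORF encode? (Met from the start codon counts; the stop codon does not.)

5

Reverse complement (5'→3'): TGAACAGCCACGCAGGACCTCACATTGACGTGTGGTCATAGAGGACTGCGCATTGCC
Frame +1: GGC AAT GCG CAG TCC TCT ATG ACC ACA CGT CAA TGT GAG GTC CTG CGT GGC TGT TCA — no ATG→stop ORF.
Frame +2: GCA ATG CGC AGT CCT CTA TGA CCA CAC GTC AAT GTG AGG TCC TGC GTG GCT GTT — ATG at 5, stop TGA at 20 → 18 nt.
Frame +3: CAA TGC GCA GTC CTC TAT GAC CAC ACG TCA ATG TGA GGT CCT GCG TGG CTG TTC — ATG at 33, stop TGA at 36 → 6 nt.
Frame -1: TGA ACA GCC ACG CAG GAC CTC ACA TTG ACG TGT GGT CAT AGA GGA CTG CGC ATT GCC — no ATG→stop ORF.
Frame -2: GAA CAG CCA CGC AGG ACC TCA CAT TGA CGT GTG GTC ATA GAG GAC TGC GCA TTG — no ATG→stop ORF.
Frame -3: AAC AGC CAC GCA GGA CCT CAC ATT GAC GTG TGG TCA TAG AGG ACT GCG CAT TGC — no ATG→stop ORF.
Longest: frame +2, positions 5–22, 18 nt = 6 codons = 5 aa. → 5 amino acids.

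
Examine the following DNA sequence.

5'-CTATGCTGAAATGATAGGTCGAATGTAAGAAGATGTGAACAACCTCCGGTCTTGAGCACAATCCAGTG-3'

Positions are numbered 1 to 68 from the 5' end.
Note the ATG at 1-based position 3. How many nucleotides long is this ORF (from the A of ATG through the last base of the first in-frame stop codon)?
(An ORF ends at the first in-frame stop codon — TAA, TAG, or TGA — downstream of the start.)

Codons from position 3: ATG (3–5), CTG (6–8), AAA (9–11), TGA (12–14).
TGA is the first in-frame stop; ORF spans 3–14, 12 nucleotides.

12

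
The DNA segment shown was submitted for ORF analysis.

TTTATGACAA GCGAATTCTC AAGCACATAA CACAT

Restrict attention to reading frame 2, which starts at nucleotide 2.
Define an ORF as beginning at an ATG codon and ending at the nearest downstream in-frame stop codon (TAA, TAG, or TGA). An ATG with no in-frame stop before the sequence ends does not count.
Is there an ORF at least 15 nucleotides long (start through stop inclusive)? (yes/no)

Frame 2: TTA TGA CAA GCG AAT TCT CAA GCA CAT AAC ACA — no ATG→stop ORF.
Largest ORF found is 0 nucleotides < 15, so no.

no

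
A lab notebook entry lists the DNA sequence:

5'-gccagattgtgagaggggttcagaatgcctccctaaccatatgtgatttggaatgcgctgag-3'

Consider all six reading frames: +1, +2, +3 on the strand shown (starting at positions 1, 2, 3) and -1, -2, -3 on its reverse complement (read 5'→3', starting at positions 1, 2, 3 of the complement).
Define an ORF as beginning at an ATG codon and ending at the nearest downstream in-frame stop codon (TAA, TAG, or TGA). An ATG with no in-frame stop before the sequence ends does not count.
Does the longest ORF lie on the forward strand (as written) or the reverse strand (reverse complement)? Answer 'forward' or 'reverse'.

reverse

Reverse complement (5'→3'): CTCAGCGCATTCCAAATCACATATGGTTAGGGAGGCATTCTGAACCCCTCTCACAATCTGGC
Frame +1: GCC AGA TTG TGA GAG GGG TTC AGA ATG CCT CCC TAA CCA TAT GTG ATT TGG AAT GCG CTG — ATG at 25, stop TAA at 34 → 12 nt.
Frame +2: CCA GAT TGT GAG AGG GGT TCA GAA TGC CTC CCT AAC CAT ATG TGA TTT GGA ATG CGC TGA — ATG at 41, stop TGA at 44 → 6 nt; ATG at 53, stop TGA at 59 → 9 nt.
Frame +3: CAG ATT GTG AGA GGG GTT CAG AAT GCC TCC CTA ACC ATA TGT GAT TTG GAA TGC GCT GAG — no ATG→stop ORF.
Frame -1: CTC AGC GCA TTC CAA ATC ACA TAT GGT TAG GGA GGC ATT CTG AAC CCC TCT CAC AAT CTG — no ATG→stop ORF.
Frame -2: TCA GCG CAT TCC AAA TCA CAT ATG GTT AGG GAG GCA TTC TGA ACC CCT CTC ACA ATC TGG — ATG at 23, stop TGA at 41 → 21 nt.
Frame -3: CAG CGC ATT CCA AAT CAC ATA TGG TTA GGG AGG CAT TCT GAA CCC CTC TCA CAA TCT GGC — no ATG→stop ORF.
Forward-strand max 12 nt; reverse-strand max 21 nt. The reverse strand has the longer ORF.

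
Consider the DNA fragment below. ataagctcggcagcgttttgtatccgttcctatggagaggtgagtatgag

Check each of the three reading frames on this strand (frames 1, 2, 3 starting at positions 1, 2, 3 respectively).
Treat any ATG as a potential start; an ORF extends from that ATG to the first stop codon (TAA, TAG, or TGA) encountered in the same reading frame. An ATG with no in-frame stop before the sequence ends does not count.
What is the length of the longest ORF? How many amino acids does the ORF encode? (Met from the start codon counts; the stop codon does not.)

Frame 1: ATA AGC TCG GCA GCG TTT TGT ATC CGT TCC TAT GGA GAG GTG AGT ATG — no ATG→stop ORF.
Frame 2: TAA GCT CGG CAG CGT TTT GTA TCC GTT CCT ATG GAG AGG TGA GTA TGA — ATG at 32, stop TGA at 41 → 12 nt.
Frame 3: AAG CTC GGC AGC GTT TTG TAT CCG TTC CTA TGG AGA GGT GAG TAT GAG — no ATG→stop ORF.
Longest: frame 2, positions 32–43, 12 nt = 4 codons = 3 aa. → 3 amino acids.

3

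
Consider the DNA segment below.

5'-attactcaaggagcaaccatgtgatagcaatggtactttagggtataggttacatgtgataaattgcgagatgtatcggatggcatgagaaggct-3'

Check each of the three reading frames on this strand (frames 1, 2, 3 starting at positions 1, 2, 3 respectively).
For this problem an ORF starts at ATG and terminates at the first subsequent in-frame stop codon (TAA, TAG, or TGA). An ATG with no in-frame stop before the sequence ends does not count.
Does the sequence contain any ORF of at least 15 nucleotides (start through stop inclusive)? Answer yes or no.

Frame 1: ATT ACT CAA GGA GCA ACC ATG TGA TAG CAA TGG TAC TTT AGG GTA TAG GTT ACA TGT GAT AAA TTG CGA GAT GTA TCG GAT GGC ATG AGA AGG — ATG at 19, stop TGA at 22 → 6 nt.
Frame 2: TTA CTC AAG GAG CAA CCA TGT GAT AGC AAT GGT ACT TTA GGG TAT AGG TTA CAT GTG ATA AAT TGC GAG ATG TAT CGG ATG GCA TGA GAA GGC — ATG at 71, stop TGA at 86 → 18 nt; ATG at 80, stop TGA at 86 → 9 nt.
Frame 3: TAC TCA AGG AGC AAC CAT GTG ATA GCA ATG GTA CTT TAG GGT ATA GGT TAC ATG TGA TAA ATT GCG AGA TGT ATC GGA TGG CAT GAG AAG GCT — ATG at 30, stop TAG at 39 → 12 nt; ATG at 54, stop TGA at 57 → 6 nt.
Frame 2 has an ORF of 18 nucleotides (positions 71–88) ≥ 15, so yes.

yes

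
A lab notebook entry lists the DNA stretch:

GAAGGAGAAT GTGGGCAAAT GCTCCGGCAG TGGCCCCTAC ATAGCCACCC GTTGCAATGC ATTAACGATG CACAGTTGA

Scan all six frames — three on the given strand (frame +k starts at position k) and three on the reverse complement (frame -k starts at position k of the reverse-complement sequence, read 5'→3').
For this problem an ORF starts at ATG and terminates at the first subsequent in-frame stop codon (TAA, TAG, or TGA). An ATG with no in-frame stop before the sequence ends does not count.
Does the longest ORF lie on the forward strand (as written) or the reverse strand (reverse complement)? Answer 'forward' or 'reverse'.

forward

Reverse complement (5'→3'): TCAACTGTGCATCGTTAATGCATTGCAACGGGTGGCTATGTAGGGGCCACTGCCGGAGCATTTGCCCACATTCTCCTTC
Frame +1: GAA GGA GAA TGT GGG CAA ATG CTC CGG CAG TGG CCC CTA CAT AGC CAC CCG TTG CAA TGC ATT AAC GAT GCA CAG TTG — no ATG→stop ORF.
Frame +2: AAG GAG AAT GTG GGC AAA TGC TCC GGC AGT GGC CCC TAC ATA GCC ACC CGT TGC AAT GCA TTA ACG ATG CAC AGT TGA — ATG at 68, stop TGA at 77 → 12 nt.
Frame +3: AGG AGA ATG TGG GCA AAT GCT CCG GCA GTG GCC CCT ACA TAG CCA CCC GTT GCA ATG CAT TAA CGA TGC ACA GTT — ATG at 9, stop TAG at 42 → 36 nt; ATG at 57, stop TAA at 63 → 9 nt.
Frame -1: TCA ACT GTG CAT CGT TAA TGC ATT GCA ACG GGT GGC TAT GTA GGG GCC ACT GCC GGA GCA TTT GCC CAC ATT CTC CTT — no ATG→stop ORF.
Frame -2: CAA CTG TGC ATC GTT AAT GCA TTG CAA CGG GTG GCT ATG TAG GGG CCA CTG CCG GAG CAT TTG CCC ACA TTC TCC TTC — ATG at 38, stop TAG at 41 → 6 nt.
Frame -3: AAC TGT GCA TCG TTA ATG CAT TGC AAC GGG TGG CTA TGT AGG GGC CAC TGC CGG AGC ATT TGC CCA CAT TCT CCT — no ATG→stop ORF.
Forward-strand max 36 nt; reverse-strand max 6 nt. The forward strand has the longer ORF.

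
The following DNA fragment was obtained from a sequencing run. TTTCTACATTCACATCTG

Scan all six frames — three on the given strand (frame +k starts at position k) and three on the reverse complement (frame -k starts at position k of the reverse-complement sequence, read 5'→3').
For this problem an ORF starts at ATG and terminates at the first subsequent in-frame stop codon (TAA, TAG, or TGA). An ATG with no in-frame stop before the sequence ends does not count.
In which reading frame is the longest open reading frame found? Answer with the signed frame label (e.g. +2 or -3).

-1

Reverse complement (5'→3'): CAGATGTGAATGTAGAAA
Frame +1: TTT CTA CAT TCA CAT CTG — no ATG→stop ORF.
Frame +2: TTC TAC ATT CAC ATC — no ATG→stop ORF.
Frame +3: TCT ACA TTC ACA TCT — no ATG→stop ORF.
Frame -1: CAG ATG TGA ATG TAG AAA — ATG at 4, stop TGA at 7 → 6 nt; ATG at 10, stop TAG at 13 → 6 nt.
Frame -2: AGA TGT GAA TGT AGA — no ATG→stop ORF.
Frame -3: GAT GTG AAT GTA GAA — no ATG→stop ORF.
Longest ORF is 6 nt in frame -1 (positions 4–9).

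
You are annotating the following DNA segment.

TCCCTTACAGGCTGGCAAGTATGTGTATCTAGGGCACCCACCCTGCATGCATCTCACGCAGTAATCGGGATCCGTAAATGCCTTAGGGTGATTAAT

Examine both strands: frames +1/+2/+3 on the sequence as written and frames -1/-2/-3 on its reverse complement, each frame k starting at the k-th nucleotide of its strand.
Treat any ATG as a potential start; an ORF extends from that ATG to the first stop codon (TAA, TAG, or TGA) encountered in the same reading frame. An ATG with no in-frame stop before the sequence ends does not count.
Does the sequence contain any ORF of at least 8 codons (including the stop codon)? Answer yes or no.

yes

Reverse complement (5'→3'): ATTAATCACCCTAAGGCATTTACGGATCCCGATTACTGCGTGAGATGCATGCAGGGTGGGTGCCCTAGATACACATACTTGCCAGCCTGTAAGGGA
Frame +1: TCC CTT ACA GGC TGG CAA GTA TGT GTA TCT AGG GCA CCC ACC CTG CAT GCA TCT CAC GCA GTA ATC GGG ATC CGT AAA TGC CTT AGG GTG ATT AAT — no ATG→stop ORF.
Frame +2: CCC TTA CAG GCT GGC AAG TAT GTG TAT CTA GGG CAC CCA CCC TGC ATG CAT CTC ACG CAG TAA TCG GGA TCC GTA AAT GCC TTA GGG TGA TTA — ATG at 47, stop TAA at 62 → 18 nt.
Frame +3: CCT TAC AGG CTG GCA AGT ATG TGT ATC TAG GGC ACC CAC CCT GCA TGC ATC TCA CGC AGT AAT CGG GAT CCG TAA ATG CCT TAG GGT GAT TAA — ATG at 21, stop TAG at 30 → 12 nt; ATG at 78, stop TAG at 84 → 9 nt.
Frame -1: ATT AAT CAC CCT AAG GCA TTT ACG GAT CCC GAT TAC TGC GTG AGA TGC ATG CAG GGT GGG TGC CCT AGA TAC ACA TAC TTG CCA GCC TGT AAG GGA — no ATG→stop ORF.
Frame -2: TTA ATC ACC CTA AGG CAT TTA CGG ATC CCG ATT ACT GCG TGA GAT GCA TGC AGG GTG GGT GCC CTA GAT ACA CAT ACT TGC CAG CCT GTA AGG — no ATG→stop ORF.
Frame -3: TAA TCA CCC TAA GGC ATT TAC GGA TCC CGA TTA CTG CGT GAG ATG CAT GCA GGG TGG GTG CCC TAG ATA CAC ATA CTT GCC AGC CTG TAA GGG — ATG at 45, stop TAG at 66 → 24 nt.
Frame -3 has an ORF of 8 codons (positions 45–68) ≥ 8, so yes.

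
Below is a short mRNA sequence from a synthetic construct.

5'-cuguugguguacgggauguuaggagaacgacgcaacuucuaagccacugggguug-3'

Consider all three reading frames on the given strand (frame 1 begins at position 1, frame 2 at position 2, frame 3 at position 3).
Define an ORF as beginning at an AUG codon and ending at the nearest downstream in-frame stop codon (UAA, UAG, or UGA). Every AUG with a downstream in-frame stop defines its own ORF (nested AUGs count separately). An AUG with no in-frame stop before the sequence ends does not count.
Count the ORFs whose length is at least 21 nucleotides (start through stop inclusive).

1

Frame 1: CUG UUG GUG UAC GGG AUG UUA GGA GAA CGA CGC AAC UUC UAA GCC ACU GGG GUU — AUG at 16, stop UAA at 40 → 27 nt.
Frame 2: UGU UGG UGU ACG GGA UGU UAG GAG AAC GAC GCA ACU UCU AAG CCA CUG GGG UUG — no AUG→stop ORF.
Frame 3: GUU GGU GUA CGG GAU GUU AGG AGA ACG ACG CAA CUU CUA AGC CAC UGG GGU — no AUG→stop ORF.
ORFs ≥ 21 nucleotides: frame 1 16–42 (27 nucleotides). Count = 1.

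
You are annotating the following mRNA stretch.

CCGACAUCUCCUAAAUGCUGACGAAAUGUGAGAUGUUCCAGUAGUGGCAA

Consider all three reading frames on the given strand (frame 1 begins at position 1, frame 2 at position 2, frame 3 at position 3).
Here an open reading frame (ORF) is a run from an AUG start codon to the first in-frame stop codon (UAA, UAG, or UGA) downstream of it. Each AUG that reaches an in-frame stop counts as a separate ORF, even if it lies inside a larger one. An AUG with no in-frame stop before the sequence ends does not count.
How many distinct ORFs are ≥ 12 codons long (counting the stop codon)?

Frame 1: CCG ACA UCU CCU AAA UGC UGA CGA AAU GUG AGA UGU UCC AGU AGU GGC — no AUG→stop ORF.
Frame 2: CGA CAU CUC CUA AAU GCU GAC GAA AUG UGA GAU GUU CCA GUA GUG GCA — AUG at 26, stop UGA at 29 → 6 nt.
Frame 3: GAC AUC UCC UAA AUG CUG ACG AAA UGU GAG AUG UUC CAG UAG UGG CAA — AUG at 15, stop UAG at 42 → 30 nt; AUG at 33, stop UAG at 42 → 12 nt.
No ORF reaches 12 codons. Count = 0.

0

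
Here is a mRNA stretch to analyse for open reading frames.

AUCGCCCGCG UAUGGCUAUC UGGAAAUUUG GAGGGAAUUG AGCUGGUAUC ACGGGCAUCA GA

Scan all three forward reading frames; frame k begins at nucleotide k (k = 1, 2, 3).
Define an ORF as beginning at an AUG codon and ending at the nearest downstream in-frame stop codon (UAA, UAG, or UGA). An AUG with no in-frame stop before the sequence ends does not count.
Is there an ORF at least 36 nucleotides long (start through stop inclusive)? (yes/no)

Frame 1: AUC GCC CGC GUA UGG CUA UCU GGA AAU UUG GAG GGA AUU GAG CUG GUA UCA CGG GCA UCA — no AUG→stop ORF.
Frame 2: UCG CCC GCG UAU GGC UAU CUG GAA AUU UGG AGG GAA UUG AGC UGG UAU CAC GGG CAU CAG — no AUG→stop ORF.
Frame 3: CGC CCG CGU AUG GCU AUC UGG AAA UUU GGA GGG AAU UGA GCU GGU AUC ACG GGC AUC AGA — AUG at 12, stop UGA at 39 → 30 nt.
Largest ORF found is 30 nucleotides < 36, so no.

no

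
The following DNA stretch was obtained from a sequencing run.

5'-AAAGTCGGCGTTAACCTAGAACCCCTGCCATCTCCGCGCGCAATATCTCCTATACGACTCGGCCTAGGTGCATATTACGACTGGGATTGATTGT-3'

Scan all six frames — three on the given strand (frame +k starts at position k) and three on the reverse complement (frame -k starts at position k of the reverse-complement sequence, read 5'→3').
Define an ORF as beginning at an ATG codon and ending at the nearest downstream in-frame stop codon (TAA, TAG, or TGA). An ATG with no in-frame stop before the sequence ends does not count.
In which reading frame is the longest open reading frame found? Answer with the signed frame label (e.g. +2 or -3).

Reverse complement (5'→3'): ACAATCAATCCCAGTCGTAATATGCACCTAGGCCGAGTCGTATAGGAGATATTGCGCGCGGAGATGGCAGGGGTTCTAGGTTAACGCCGACTTT
Frame +1: AAA GTC GGC GTT AAC CTA GAA CCC CTG CCA TCT CCG CGC GCA ATA TCT CCT ATA CGA CTC GGC CTA GGT GCA TAT TAC GAC TGG GAT TGA TTG — no ATG→stop ORF.
Frame +2: AAG TCG GCG TTA ACC TAG AAC CCC TGC CAT CTC CGC GCG CAA TAT CTC CTA TAC GAC TCG GCC TAG GTG CAT ATT ACG ACT GGG ATT GAT TGT — no ATG→stop ORF.
Frame +3: AGT CGG CGT TAA CCT AGA ACC CCT GCC ATC TCC GCG CGC AAT ATC TCC TAT ACG ACT CGG CCT AGG TGC ATA TTA CGA CTG GGA TTG ATT — no ATG→stop ORF.
Frame -1: ACA ATC AAT CCC AGT CGT AAT ATG CAC CTA GGC CGA GTC GTA TAG GAG ATA TTG CGC GCG GAG ATG GCA GGG GTT CTA GGT TAA CGC CGA CTT — ATG at 22, stop TAG at 43 → 24 nt; ATG at 64, stop TAA at 82 → 21 nt.
Frame -2: CAA TCA ATC CCA GTC GTA ATA TGC ACC TAG GCC GAG TCG TAT AGG AGA TAT TGC GCG CGG AGA TGG CAG GGG TTC TAG GTT AAC GCC GAC TTT — no ATG→stop ORF.
Frame -3: AAT CAA TCC CAG TCG TAA TAT GCA CCT AGG CCG AGT CGT ATA GGA GAT ATT GCG CGC GGA GAT GGC AGG GGT TCT AGG TTA ACG CCG ACT — no ATG→stop ORF.
Longest ORF is 24 nt in frame -1 (positions 22–45).

-1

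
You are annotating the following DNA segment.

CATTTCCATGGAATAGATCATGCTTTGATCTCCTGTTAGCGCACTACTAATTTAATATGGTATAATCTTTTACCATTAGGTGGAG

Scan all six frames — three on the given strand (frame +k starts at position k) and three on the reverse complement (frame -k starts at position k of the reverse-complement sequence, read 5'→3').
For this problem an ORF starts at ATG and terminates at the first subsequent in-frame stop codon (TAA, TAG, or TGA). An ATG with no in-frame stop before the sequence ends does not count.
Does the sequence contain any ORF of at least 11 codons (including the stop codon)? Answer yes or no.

no

Reverse complement (5'→3'): CTCCACCTAATGGTAAAAGATTATACCATATTAAATTAGTAGTGCGCTAACAGGAGATCAAAGCATGATCTATTCCATGGAAATG
Frame +1: CAT TTC CAT GGA ATA GAT CAT GCT TTG ATC TCC TGT TAG CGC ACT ACT AAT TTA ATA TGG TAT AAT CTT TTA CCA TTA GGT GGA — no ATG→stop ORF.
Frame +2: ATT TCC ATG GAA TAG ATC ATG CTT TGA TCT CCT GTT AGC GCA CTA CTA ATT TAA TAT GGT ATA ATC TTT TAC CAT TAG GTG GAG — ATG at 8, stop TAG at 14 → 9 nt; ATG at 20, stop TGA at 26 → 9 nt.
Frame +3: TTT CCA TGG AAT AGA TCA TGC TTT GAT CTC CTG TTA GCG CAC TAC TAA TTT AAT ATG GTA TAA TCT TTT ACC ATT AGG TGG — ATG at 57, stop TAA at 63 → 9 nt.
Frame -1: CTC CAC CTA ATG GTA AAA GAT TAT ACC ATA TTA AAT TAG TAG TGC GCT AAC AGG AGA TCA AAG CAT GAT CTA TTC CAT GGA AAT — ATG at 10, stop TAG at 37 → 30 nt.
Frame -2: TCC ACC TAA TGG TAA AAG ATT ATA CCA TAT TAA ATT AGT AGT GCG CTA ACA GGA GAT CAA AGC ATG ATC TAT TCC ATG GAA ATG — no ATG→stop ORF.
Frame -3: CCA CCT AAT GGT AAA AGA TTA TAC CAT ATT AAA TTA GTA GTG CGC TAA CAG GAG ATC AAA GCA TGA TCT ATT CCA TGG AAA — no ATG→stop ORF.
Largest ORF found is 10 codons < 11, so no.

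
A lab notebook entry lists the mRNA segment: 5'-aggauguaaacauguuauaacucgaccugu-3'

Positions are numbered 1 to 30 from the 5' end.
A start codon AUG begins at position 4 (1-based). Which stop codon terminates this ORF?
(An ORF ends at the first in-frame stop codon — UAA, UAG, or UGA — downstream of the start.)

UAA

Codons from position 4: AUG (4–6), UAA (7–9).
The first in-frame stop codon is UAA.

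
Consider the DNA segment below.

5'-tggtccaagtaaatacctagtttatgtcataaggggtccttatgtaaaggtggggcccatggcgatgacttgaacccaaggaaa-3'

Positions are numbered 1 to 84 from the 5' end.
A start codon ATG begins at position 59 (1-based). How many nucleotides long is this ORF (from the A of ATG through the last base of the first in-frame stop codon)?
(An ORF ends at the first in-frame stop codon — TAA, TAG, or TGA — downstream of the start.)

15

Codons from position 59: ATG (59–61), GCG (62–64), ATG (65–67), ACT (68–70), TGA (71–73).
TGA is the first in-frame stop; ORF spans 59–73, 15 nucleotides.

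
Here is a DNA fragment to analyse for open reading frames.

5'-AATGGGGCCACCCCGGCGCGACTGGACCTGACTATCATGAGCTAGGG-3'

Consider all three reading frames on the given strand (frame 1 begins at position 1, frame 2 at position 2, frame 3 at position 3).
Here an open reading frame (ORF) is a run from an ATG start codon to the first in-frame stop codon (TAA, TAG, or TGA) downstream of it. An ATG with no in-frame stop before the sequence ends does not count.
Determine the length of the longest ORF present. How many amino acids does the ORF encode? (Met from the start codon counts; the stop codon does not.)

9

Frame 1: AAT GGG GCC ACC CCG GCG CGA CTG GAC CTG ACT ATC ATG AGC TAG — ATG at 37, stop TAG at 43 → 9 nt.
Frame 2: ATG GGG CCA CCC CGG CGC GAC TGG ACC TGA CTA TCA TGA GCT AGG — ATG at 2, stop TGA at 29 → 30 nt.
Frame 3: TGG GGC CAC CCC GGC GCG ACT GGA CCT GAC TAT CAT GAG CTA GGG — no ATG→stop ORF.
Longest: frame 2, positions 2–31, 30 nt = 10 codons = 9 aa. → 9 amino acids.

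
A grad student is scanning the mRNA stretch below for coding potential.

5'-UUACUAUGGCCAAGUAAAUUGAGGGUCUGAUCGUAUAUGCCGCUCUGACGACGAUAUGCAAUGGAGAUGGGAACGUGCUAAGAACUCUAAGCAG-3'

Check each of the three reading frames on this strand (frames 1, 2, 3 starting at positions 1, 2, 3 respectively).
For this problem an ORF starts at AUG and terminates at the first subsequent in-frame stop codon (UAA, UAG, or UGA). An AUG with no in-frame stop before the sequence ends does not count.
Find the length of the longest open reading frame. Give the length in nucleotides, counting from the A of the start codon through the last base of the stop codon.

21

Frame 1: UUA CUA UGG CCA AGU AAA UUG AGG GUC UGA UCG UAU AUG CCG CUC UGA CGA CGA UAU GCA AUG GAG AUG GGA ACG UGC UAA GAA CUC UAA GCA — AUG at 37, stop UGA at 46 → 12 nt; AUG at 61, stop UAA at 79 → 21 nt; AUG at 67, stop UAA at 79 → 15 nt.
Frame 2: UAC UAU GGC CAA GUA AAU UGA GGG UCU GAU CGU AUA UGC CGC UCU GAC GAC GAU AUG CAA UGG AGA UGG GAA CGU GCU AAG AAC UCU AAG CAG — no AUG→stop ORF.
Frame 3: ACU AUG GCC AAG UAA AUU GAG GGU CUG AUC GUA UAU GCC GCU CUG ACG ACG AUA UGC AAU GGA GAU GGG AAC GUG CUA AGA ACU CUA AGC — AUG at 6, stop UAA at 15 → 12 nt.
Longest: frame 1, positions 61–81, 21 nt = 7 codons = 6 aa. → 21 nucleotides.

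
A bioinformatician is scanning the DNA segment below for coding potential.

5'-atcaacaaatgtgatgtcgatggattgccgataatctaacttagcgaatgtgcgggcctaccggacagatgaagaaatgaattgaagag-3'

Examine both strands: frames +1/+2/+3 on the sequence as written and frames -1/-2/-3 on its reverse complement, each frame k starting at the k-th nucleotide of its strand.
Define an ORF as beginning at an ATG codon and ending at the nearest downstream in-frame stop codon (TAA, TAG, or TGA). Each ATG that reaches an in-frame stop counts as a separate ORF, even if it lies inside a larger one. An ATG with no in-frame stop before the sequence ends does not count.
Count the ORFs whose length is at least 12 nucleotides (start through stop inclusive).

4

Reverse complement (5'→3'): CTCTTCAATTCATTTCTTCATCTGTCCGGTAGGCCCGCACATTCGCTAAGTTAGATTATCGGCAATCCATCGACATCACATTTGTTGAT
Frame +1: ATC AAC AAA TGT GAT GTC GAT GGA TTG CCG ATA ATC TAA CTT AGC GAA TGT GCG GGC CTA CCG GAC AGA TGA AGA AAT GAA TTG AAG — no ATG→stop ORF.
Frame +2: TCA ACA AAT GTG ATG TCG ATG GAT TGC CGA TAA TCT AAC TTA GCG AAT GTG CGG GCC TAC CGG ACA GAT GAA GAA ATG AAT TGA AGA — ATG at 14, stop TAA at 32 → 21 nt; ATG at 20, stop TAA at 32 → 15 nt; ATG at 77, stop TGA at 83 → 9 nt.
Frame +3: CAA CAA ATG TGA TGT CGA TGG ATT GCC GAT AAT CTA ACT TAG CGA ATG TGC GGG CCT ACC GGA CAG ATG AAG AAA TGA ATT GAA GAG — ATG at 9, stop TGA at 12 → 6 nt; ATG at 48, stop TGA at 78 → 33 nt; ATG at 69, stop TGA at 78 → 12 nt.
Frame -1: CTC TTC AAT TCA TTT CTT CAT CTG TCC GGT AGG CCC GCA CAT TCG CTA AGT TAG ATT ATC GGC AAT CCA TCG ACA TCA CAT TTG TTG — no ATG→stop ORF.
Frame -2: TCT TCA ATT CAT TTC TTC ATC TGT CCG GTA GGC CCG CAC ATT CGC TAA GTT AGA TTA TCG GCA ATC CAT CGA CAT CAC ATT TGT TGA — no ATG→stop ORF.
Frame -3: CTT CAA TTC ATT TCT TCA TCT GTC CGG TAG GCC CGC ACA TTC GCT AAG TTA GAT TAT CGG CAA TCC ATC GAC ATC ACA TTT GTT GAT — no ATG→stop ORF.
ORFs ≥ 12 nucleotides: frame +2 14–34 (21 nucleotides), frame +2 20–34 (15 nucleotides), frame +3 48–80 (33 nucleotides), frame +3 69–80 (12 nucleotides). Count = 4.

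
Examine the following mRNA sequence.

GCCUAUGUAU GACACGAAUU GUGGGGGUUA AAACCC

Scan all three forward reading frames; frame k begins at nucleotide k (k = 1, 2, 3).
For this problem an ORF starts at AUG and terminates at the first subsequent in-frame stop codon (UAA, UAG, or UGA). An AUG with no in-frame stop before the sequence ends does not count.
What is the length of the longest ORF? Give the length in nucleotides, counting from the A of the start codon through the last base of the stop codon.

27

Frame 1: GCC UAU GUA UGA CAC GAA UUG UGG GGG UUA AAA CCC — no AUG→stop ORF.
Frame 2: CCU AUG UAU GAC ACG AAU UGU GGG GGU UAA AAC — AUG at 5, stop UAA at 29 → 27 nt.
Frame 3: CUA UGU AUG ACA CGA AUU GUG GGG GUU AAA ACC — no AUG→stop ORF.
Longest: frame 2, positions 5–31, 27 nt = 9 codons = 8 aa. → 27 nucleotides.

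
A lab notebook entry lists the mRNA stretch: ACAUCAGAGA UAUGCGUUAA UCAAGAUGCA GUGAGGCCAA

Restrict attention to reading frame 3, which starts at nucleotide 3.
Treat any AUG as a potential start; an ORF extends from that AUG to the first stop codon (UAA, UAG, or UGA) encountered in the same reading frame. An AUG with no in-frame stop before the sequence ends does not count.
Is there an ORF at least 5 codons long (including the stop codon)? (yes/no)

no

Frame 3: AUC AGA GAU AUG CGU UAA UCA AGA UGC AGU GAG GCC — AUG at 12, stop UAA at 18 → 9 nt.
Largest ORF found is 3 codons < 5, so no.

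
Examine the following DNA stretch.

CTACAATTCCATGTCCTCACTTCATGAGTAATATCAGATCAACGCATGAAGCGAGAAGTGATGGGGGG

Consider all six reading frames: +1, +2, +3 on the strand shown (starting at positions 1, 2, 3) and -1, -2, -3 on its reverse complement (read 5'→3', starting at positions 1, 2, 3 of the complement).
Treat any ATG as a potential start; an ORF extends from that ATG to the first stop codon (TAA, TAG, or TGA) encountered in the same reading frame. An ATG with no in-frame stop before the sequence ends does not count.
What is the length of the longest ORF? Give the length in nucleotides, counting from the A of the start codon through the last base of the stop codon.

21

Reverse complement (5'→3'): CCCCCCATCACTTCTCGCTTCATGCGTTGATCTGATATTACTCATGAAGTGAGGACATGGAATTGTAG
Frame +1: CTA CAA TTC CAT GTC CTC ACT TCA TGA GTA ATA TCA GAT CAA CGC ATG AAG CGA GAA GTG ATG GGG — no ATG→stop ORF.
Frame +2: TAC AAT TCC ATG TCC TCA CTT CAT GAG TAA TAT CAG ATC AAC GCA TGA AGC GAG AAG TGA TGG GGG — ATG at 11, stop TAA at 29 → 21 nt.
Frame +3: ACA ATT CCA TGT CCT CAC TTC ATG AGT AAT ATC AGA TCA ACG CAT GAA GCG AGA AGT GAT GGG GGG — no ATG→stop ORF.
Frame -1: CCC CCC ATC ACT TCT CGC TTC ATG CGT TGA TCT GAT ATT ACT CAT GAA GTG AGG ACA TGG AAT TGT — ATG at 22, stop TGA at 28 → 9 nt.
Frame -2: CCC CCA TCA CTT CTC GCT TCA TGC GTT GAT CTG ATA TTA CTC ATG AAG TGA GGA CAT GGA ATT GTA — ATG at 44, stop TGA at 50 → 9 nt.
Frame -3: CCC CAT CAC TTC TCG CTT CAT GCG TTG ATC TGA TAT TAC TCA TGA AGT GAG GAC ATG GAA TTG TAG — ATG at 57, stop TAG at 66 → 12 nt.
Longest: frame +2, positions 11–31, 21 nt = 7 codons = 6 aa. → 21 nucleotides.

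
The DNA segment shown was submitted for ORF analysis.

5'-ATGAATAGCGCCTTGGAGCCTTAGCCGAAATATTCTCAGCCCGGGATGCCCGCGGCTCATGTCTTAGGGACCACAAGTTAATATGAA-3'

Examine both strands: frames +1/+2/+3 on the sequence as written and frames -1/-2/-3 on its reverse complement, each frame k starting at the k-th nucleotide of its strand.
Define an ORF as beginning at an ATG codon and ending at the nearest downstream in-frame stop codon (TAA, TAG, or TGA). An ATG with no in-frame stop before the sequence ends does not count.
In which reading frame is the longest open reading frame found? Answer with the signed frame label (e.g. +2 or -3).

Reverse complement (5'→3'): TTCATATTAACTTGTGGTCCCTAAGACATGAGCCGCGGGCATCCCGGGCTGAGAATATTTCGGCTAAGGCTCCAAGGCGCTATTCAT
Frame +1: ATG AAT AGC GCC TTG GAG CCT TAG CCG AAA TAT TCT CAG CCC GGG ATG CCC GCG GCT CAT GTC TTA GGG ACC ACA AGT TAA TAT GAA — ATG at 1, stop TAG at 22 → 24 nt; ATG at 46, stop TAA at 79 → 36 nt.
Frame +2: TGA ATA GCG CCT TGG AGC CTT AGC CGA AAT ATT CTC AGC CCG GGA TGC CCG CGG CTC ATG TCT TAG GGA CCA CAA GTT AAT ATG — ATG at 59, stop TAG at 65 → 9 nt.
Frame +3: GAA TAG CGC CTT GGA GCC TTA GCC GAA ATA TTC TCA GCC CGG GAT GCC CGC GGC TCA TGT CTT AGG GAC CAC AAG TTA ATA TGA — no ATG→stop ORF.
Frame -1: TTC ATA TTA ACT TGT GGT CCC TAA GAC ATG AGC CGC GGG CAT CCC GGG CTG AGA ATA TTT CGG CTA AGG CTC CAA GGC GCT ATT CAT — no ATG→stop ORF.
Frame -2: TCA TAT TAA CTT GTG GTC CCT AAG ACA TGA GCC GCG GGC ATC CCG GGC TGA GAA TAT TTC GGC TAA GGC TCC AAG GCG CTA TTC — no ATG→stop ORF.
Frame -3: CAT ATT AAC TTG TGG TCC CTA AGA CAT GAG CCG CGG GCA TCC CGG GCT GAG AAT ATT TCG GCT AAG GCT CCA AGG CGC TAT TCA — no ATG→stop ORF.
Longest ORF is 36 nt in frame +1 (positions 46–81).

+1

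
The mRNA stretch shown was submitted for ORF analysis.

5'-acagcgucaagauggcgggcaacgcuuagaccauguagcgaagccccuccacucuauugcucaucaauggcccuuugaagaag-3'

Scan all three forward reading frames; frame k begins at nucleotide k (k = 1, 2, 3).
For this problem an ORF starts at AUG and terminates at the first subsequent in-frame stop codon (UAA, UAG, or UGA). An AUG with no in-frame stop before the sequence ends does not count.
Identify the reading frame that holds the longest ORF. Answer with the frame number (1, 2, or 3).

3

Frame 1: ACA GCG UCA AGA UGG CGG GCA ACG CUU AGA CCA UGU AGC GAA GCC CCU CCA CUC UAU UGC UCA UCA AUG GCC CUU UGA AGA — AUG at 67, stop UGA at 76 → 12 nt.
Frame 2: CAG CGU CAA GAU GGC GGG CAA CGC UUA GAC CAU GUA GCG AAG CCC CUC CAC UCU AUU GCU CAU CAA UGG CCC UUU GAA GAA — no AUG→stop ORF.
Frame 3: AGC GUC AAG AUG GCG GGC AAC GCU UAG ACC AUG UAG CGA AGC CCC UCC ACU CUA UUG CUC AUC AAU GGC CCU UUG AAG AAG — AUG at 12, stop UAG at 27 → 18 nt; AUG at 33, stop UAG at 36 → 6 nt.
Longest ORF is 18 nt in frame 3 (positions 12–29).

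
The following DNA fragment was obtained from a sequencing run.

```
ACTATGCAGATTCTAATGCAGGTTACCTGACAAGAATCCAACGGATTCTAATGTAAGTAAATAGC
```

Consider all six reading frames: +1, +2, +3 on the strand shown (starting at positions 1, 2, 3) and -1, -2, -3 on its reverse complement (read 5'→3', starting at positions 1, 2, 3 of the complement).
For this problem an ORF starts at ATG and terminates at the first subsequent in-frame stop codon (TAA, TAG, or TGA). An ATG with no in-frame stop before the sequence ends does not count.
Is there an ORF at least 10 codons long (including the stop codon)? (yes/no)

Reverse complement (5'→3'): GCTATTTACTTACATTAGAATCCGTTGGATTCTTGTCAGGTAACCTGCATTAGAATCTGCATAGT
Frame +1: ACT ATG CAG ATT CTA ATG CAG GTT ACC TGA CAA GAA TCC AAC GGA TTC TAA TGT AAG TAA ATA — ATG at 4, stop TGA at 28 → 27 nt; ATG at 16, stop TGA at 28 → 15 nt.
Frame +2: CTA TGC AGA TTC TAA TGC AGG TTA CCT GAC AAG AAT CCA ACG GAT TCT AAT GTA AGT AAA TAG — no ATG→stop ORF.
Frame +3: TAT GCA GAT TCT AAT GCA GGT TAC CTG ACA AGA ATC CAA CGG ATT CTA ATG TAA GTA AAT AGC — ATG at 51, stop TAA at 54 → 6 nt.
Frame -1: GCT ATT TAC TTA CAT TAG AAT CCG TTG GAT TCT TGT CAG GTA ACC TGC ATT AGA ATC TGC ATA — no ATG→stop ORF.
Frame -2: CTA TTT ACT TAC ATT AGA ATC CGT TGG ATT CTT GTC AGG TAA CCT GCA TTA GAA TCT GCA TAG — no ATG→stop ORF.
Frame -3: TAT TTA CTT ACA TTA GAA TCC GTT GGA TTC TTG TCA GGT AAC CTG CAT TAG AAT CTG CAT AGT — no ATG→stop ORF.
Largest ORF found is 9 codons < 10, so no.

no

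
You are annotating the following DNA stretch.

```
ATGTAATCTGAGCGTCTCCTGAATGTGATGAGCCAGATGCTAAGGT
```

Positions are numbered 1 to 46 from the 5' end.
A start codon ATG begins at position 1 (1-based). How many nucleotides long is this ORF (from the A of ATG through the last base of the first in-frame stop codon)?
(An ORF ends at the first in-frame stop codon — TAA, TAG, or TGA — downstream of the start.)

Codons from position 1: ATG (1–3), TAA (4–6).
TAA is the first in-frame stop; ORF spans 1–6, 6 nucleotides.

6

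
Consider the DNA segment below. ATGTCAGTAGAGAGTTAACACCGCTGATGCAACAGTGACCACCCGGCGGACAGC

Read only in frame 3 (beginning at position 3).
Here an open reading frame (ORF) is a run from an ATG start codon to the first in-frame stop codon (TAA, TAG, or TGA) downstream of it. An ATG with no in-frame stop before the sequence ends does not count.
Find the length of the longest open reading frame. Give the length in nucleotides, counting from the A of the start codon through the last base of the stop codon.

12

Frame 3: GTC AGT AGA GAG TTA ACA CCG CTG ATG CAA CAG TGA CCA CCC GGC GGA CAG — ATG at 27, stop TGA at 36 → 12 nt.
Longest: frame 3, positions 27–38, 12 nt = 4 codons = 3 aa. → 12 nucleotides.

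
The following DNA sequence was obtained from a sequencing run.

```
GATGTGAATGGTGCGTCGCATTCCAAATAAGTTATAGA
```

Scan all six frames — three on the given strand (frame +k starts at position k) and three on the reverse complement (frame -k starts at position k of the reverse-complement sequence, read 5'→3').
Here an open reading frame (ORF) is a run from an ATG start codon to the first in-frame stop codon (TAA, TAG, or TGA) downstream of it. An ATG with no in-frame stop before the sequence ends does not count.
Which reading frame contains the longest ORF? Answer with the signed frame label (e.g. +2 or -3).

Reverse complement (5'→3'): TCTATAACTTATTTGGAATGCGACGCACCATTCACATC
Frame +1: GAT GTG AAT GGT GCG TCG CAT TCC AAA TAA GTT ATA — no ATG→stop ORF.
Frame +2: ATG TGA ATG GTG CGT CGC ATT CCA AAT AAG TTA TAG — ATG at 2, stop TGA at 5 → 6 nt; ATG at 8, stop TAG at 35 → 30 nt.
Frame +3: TGT GAA TGG TGC GTC GCA TTC CAA ATA AGT TAT AGA — no ATG→stop ORF.
Frame -1: TCT ATA ACT TAT TTG GAA TGC GAC GCA CCA TTC ACA — no ATG→stop ORF.
Frame -2: CTA TAA CTT ATT TGG AAT GCG ACG CAC CAT TCA CAT — no ATG→stop ORF.
Frame -3: TAT AAC TTA TTT GGA ATG CGA CGC ACC ATT CAC ATC — no ATG→stop ORF.
Longest ORF is 30 nt in frame +2 (positions 8–37).

+2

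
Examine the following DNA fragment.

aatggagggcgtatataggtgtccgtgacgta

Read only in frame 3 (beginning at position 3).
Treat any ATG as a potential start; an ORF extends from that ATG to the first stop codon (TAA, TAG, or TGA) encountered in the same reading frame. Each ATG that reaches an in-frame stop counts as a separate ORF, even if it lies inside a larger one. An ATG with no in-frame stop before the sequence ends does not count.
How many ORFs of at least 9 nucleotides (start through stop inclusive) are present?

0

Frame 3: TGG AGG GCG TAT ATA GGT GTC CGT GAC GTA — no ATG→stop ORF.
No ORF reaches 9 nucleotides. Count = 0.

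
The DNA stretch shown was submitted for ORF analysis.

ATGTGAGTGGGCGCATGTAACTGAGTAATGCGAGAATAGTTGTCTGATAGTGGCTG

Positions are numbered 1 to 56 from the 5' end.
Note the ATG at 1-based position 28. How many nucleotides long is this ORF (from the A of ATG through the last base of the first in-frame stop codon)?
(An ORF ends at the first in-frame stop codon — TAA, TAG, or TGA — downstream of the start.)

12

Codons from position 28: ATG (28–30), CGA (31–33), GAA (34–36), TAG (37–39).
TAG is the first in-frame stop; ORF spans 28–39, 12 nucleotides.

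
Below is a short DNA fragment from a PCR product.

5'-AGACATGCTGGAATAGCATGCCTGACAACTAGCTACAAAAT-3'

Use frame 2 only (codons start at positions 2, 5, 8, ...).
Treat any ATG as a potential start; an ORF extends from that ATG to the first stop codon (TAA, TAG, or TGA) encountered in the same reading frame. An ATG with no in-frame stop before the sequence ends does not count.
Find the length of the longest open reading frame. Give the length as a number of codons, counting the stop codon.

4

Frame 2: GAC ATG CTG GAA TAG CAT GCC TGA CAA CTA GCT ACA AAA — ATG at 5, stop TAG at 14 → 12 nt.
Longest: frame 2, positions 5–16, 12 nt = 4 codons = 3 aa. → 4 codons.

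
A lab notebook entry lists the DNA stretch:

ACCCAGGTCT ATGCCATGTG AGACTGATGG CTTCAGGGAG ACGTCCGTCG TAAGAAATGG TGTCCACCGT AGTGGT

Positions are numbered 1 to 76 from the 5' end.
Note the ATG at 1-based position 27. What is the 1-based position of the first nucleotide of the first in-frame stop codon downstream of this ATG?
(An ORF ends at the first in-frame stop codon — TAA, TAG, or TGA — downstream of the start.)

51

Codons from position 27: ATG (27–29), GCT (30–32), TCA (33–35), GGG (36–38), AGA (39–41), CGT (42–44), CCG (45–47), TCG (48–50), TAA (51–53).
TAA is a stop codon; it begins at position 51.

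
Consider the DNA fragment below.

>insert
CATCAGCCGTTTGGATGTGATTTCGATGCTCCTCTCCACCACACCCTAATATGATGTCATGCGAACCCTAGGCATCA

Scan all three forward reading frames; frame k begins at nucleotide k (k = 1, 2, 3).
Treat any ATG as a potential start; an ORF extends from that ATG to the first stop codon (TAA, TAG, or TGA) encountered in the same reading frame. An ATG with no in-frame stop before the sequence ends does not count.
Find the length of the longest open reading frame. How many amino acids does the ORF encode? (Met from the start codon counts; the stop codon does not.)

Frame 1: CAT CAG CCG TTT GGA TGT GAT TTC GAT GCT CCT CTC CAC CAC ACC CTA ATA TGA TGT CAT GCG AAC CCT AGG CAT — no ATG→stop ORF.
Frame 2: ATC AGC CGT TTG GAT GTG ATT TCG ATG CTC CTC TCC ACC ACA CCC TAA TAT GAT GTC ATG CGA ACC CTA GGC ATC — ATG at 26, stop TAA at 47 → 24 nt.
Frame 3: TCA GCC GTT TGG ATG TGA TTT CGA TGC TCC TCT CCA CCA CAC CCT AAT ATG ATG TCA TGC GAA CCC TAG GCA TCA — ATG at 15, stop TGA at 18 → 6 nt; ATG at 51, stop TAG at 69 → 21 nt; ATG at 54, stop TAG at 69 → 18 nt.
Longest: frame 2, positions 26–49, 24 nt = 8 codons = 7 aa. → 7 amino acids.

7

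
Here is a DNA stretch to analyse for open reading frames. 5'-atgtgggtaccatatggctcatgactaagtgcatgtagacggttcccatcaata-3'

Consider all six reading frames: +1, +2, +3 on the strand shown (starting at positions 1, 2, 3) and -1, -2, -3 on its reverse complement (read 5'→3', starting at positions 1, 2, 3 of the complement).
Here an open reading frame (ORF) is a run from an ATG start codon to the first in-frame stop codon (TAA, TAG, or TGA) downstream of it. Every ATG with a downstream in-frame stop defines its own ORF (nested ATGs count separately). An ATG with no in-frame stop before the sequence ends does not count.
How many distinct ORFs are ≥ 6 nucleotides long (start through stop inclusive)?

4

Reverse complement (5'→3'): TATTGATGGGAACCGTCTACATGCACTTAGTCATGAGCCATATGGTACCCACAT
Frame +1: ATG TGG GTA CCA TAT GGC TCA TGA CTA AGT GCA TGT AGA CGG TTC CCA TCA ATA — ATG at 1, stop TGA at 22 → 24 nt.
Frame +2: TGT GGG TAC CAT ATG GCT CAT GAC TAA GTG CAT GTA GAC GGT TCC CAT CAA — ATG at 14, stop TAA at 26 → 15 nt.
Frame +3: GTG GGT ACC ATA TGG CTC ATG ACT AAG TGC ATG TAG ACG GTT CCC ATC AAT — ATG at 21, stop TAG at 36 → 18 nt; ATG at 33, stop TAG at 36 → 6 nt.
Frame -1: TAT TGA TGG GAA CCG TCT ACA TGC ACT TAG TCA TGA GCC ATA TGG TAC CCA CAT — no ATG→stop ORF.
Frame -2: ATT GAT GGG AAC CGT CTA CAT GCA CTT AGT CAT GAG CCA TAT GGT ACC CAC — no ATG→stop ORF.
Frame -3: TTG ATG GGA ACC GTC TAC ATG CAC TTA GTC ATG AGC CAT ATG GTA CCC ACA — no ATG→stop ORF.
ORFs ≥ 6 nucleotides: frame +1 1–24 (24 nucleotides), frame +2 14–28 (15 nucleotides), frame +3 21–38 (18 nucleotides), frame +3 33–38 (6 nucleotides). Count = 4.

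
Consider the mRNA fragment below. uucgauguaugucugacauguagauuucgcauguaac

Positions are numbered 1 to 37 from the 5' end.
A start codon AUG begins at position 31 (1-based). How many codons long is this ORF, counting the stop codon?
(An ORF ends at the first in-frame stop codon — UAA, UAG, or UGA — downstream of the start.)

2

Codons from position 31: AUG (31–33), UAA (34–36).
UAA is the first in-frame stop; that's 2 codons including the stop.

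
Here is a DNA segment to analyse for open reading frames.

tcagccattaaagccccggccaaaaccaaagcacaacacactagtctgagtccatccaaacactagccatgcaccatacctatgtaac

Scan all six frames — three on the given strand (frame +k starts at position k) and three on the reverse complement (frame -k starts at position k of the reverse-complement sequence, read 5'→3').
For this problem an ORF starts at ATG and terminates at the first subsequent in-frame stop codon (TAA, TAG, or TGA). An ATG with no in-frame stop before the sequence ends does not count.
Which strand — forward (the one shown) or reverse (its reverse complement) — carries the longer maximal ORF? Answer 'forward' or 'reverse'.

reverse

Reverse complement (5'→3'): GTTACATAGGTATGGTGCATGGCTAGTGTTTGGATGGACTCAGACTAGTGTGTTGTGCTTTGGTTTTGGCCGGGGCTTTAATGGCTGA
Frame +1: TCA GCC ATT AAA GCC CCG GCC AAA ACC AAA GCA CAA CAC ACT AGT CTG AGT CCA TCC AAA CAC TAG CCA TGC ACC ATA CCT ATG TAA — ATG at 82, stop TAA at 85 → 6 nt.
Frame +2: CAG CCA TTA AAG CCC CGG CCA AAA CCA AAG CAC AAC ACA CTA GTC TGA GTC CAT CCA AAC ACT AGC CAT GCA CCA TAC CTA TGT AAC — no ATG→stop ORF.
Frame +3: AGC CAT TAA AGC CCC GGC CAA AAC CAA AGC ACA ACA CAC TAG TCT GAG TCC ATC CAA ACA CTA GCC ATG CAC CAT ACC TAT GTA — no ATG→stop ORF.
Frame -1: GTT ACA TAG GTA TGG TGC ATG GCT AGT GTT TGG ATG GAC TCA GAC TAG TGT GTT GTG CTT TGG TTT TGG CCG GGG CTT TAA TGG CTG — ATG at 19, stop TAG at 46 → 30 nt; ATG at 34, stop TAG at 46 → 15 nt.
Frame -2: TTA CAT AGG TAT GGT GCA TGG CTA GTG TTT GGA TGG ACT CAG ACT AGT GTG TTG TGC TTT GGT TTT GGC CGG GGC TTT AAT GGC TGA — no ATG→stop ORF.
Frame -3: TAC ATA GGT ATG GTG CAT GGC TAG TGT TTG GAT GGA CTC AGA CTA GTG TGT TGT GCT TTG GTT TTG GCC GGG GCT TTA ATG GCT — ATG at 12, stop TAG at 24 → 15 nt.
Forward-strand max 6 nt; reverse-strand max 30 nt. The reverse strand has the longer ORF.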